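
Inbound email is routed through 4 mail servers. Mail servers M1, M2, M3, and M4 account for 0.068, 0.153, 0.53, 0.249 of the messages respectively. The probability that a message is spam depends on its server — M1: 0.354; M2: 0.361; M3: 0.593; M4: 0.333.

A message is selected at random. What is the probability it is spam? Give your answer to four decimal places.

0.4765

Using total probability over the partition,
P(S) = P(S|M1)·P(M1) + P(S|M2)·P(M2) + P(S|M3)·P(M3) + P(S|M4)·P(M4)
      = 0.354·0.068 + 0.361·0.153 + 0.593·0.53 + 0.333·0.249
      = 0.024072 + 0.055233 + 0.31429 + 0.082917 = 0.476512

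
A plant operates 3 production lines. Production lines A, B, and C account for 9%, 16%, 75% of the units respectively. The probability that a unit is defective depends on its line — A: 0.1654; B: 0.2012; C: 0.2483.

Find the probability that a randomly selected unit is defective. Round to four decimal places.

Using total probability over the partition,
P(D) = P(D|A)·P(A) + P(D|B)·P(B) + P(D|C)·P(C)
      = 0.1654·0.09 + 0.2012·0.16 + 0.2483·0.75
      = 0.014886 + 0.032192 + 0.186225 = 0.233303

0.2333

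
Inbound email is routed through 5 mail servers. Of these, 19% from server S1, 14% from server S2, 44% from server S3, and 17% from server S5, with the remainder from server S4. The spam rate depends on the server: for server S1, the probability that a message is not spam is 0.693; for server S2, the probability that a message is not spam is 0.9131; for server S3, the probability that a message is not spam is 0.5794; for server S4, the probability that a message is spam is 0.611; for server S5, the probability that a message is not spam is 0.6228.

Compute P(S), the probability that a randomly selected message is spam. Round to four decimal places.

P(S4) = 1 − (0.19 + 0.14 + 0.44 + 0.17) = 0.06.
P(S|S1) = 1 − 0.693 = 0.307.
P(S|S2) = 1 − 0.9131 = 0.0869.
P(S|S3) = 1 − 0.5794 = 0.4206.
P(S|S5) = 1 − 0.6228 = 0.3772.
P(S) = P(S|S1)·P(S1) + P(S|S2)·P(S2) + P(S|S3)·P(S3) + P(S|S4)·P(S4) + P(S|S5)·P(S5)
      = 0.307·0.19 + 0.0869·0.14 + 0.4206·0.44 + 0.611·0.06 + 0.3772·0.17
      = 0.05833 + 0.012166 + 0.185064 + 0.03666 + 0.064124 = 0.356344

P(S) ≈ 0.3563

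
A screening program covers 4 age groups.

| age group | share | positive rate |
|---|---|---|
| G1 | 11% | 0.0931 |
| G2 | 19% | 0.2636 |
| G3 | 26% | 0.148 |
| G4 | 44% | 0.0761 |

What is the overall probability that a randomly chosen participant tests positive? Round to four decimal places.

P(T) ≈ 0.1323

P(T) = P(T|G1)·P(G1) + P(T|G2)·P(G2) + P(T|G3)·P(G3) + P(T|G4)·P(G4)
      = 0.0931·0.11 + 0.2636·0.19 + 0.148·0.26 + 0.0761·0.44
      = 0.010241 + 0.050084 + 0.03848 + 0.033484 = 0.132289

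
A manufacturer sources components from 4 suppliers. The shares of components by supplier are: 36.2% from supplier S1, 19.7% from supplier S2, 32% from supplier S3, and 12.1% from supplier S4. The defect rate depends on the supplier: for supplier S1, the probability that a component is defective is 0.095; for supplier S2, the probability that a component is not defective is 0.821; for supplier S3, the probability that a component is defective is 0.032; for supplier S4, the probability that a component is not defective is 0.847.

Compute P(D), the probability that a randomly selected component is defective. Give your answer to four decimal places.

P(D|S2) = 1 − 0.821 = 0.179.
P(D|S4) = 1 − 0.847 = 0.153.
Using total probability over the partition,
P(D) = P(D|S1)·P(S1) + P(D|S2)·P(S2) + P(D|S3)·P(S3) + P(D|S4)·P(S4)
      = 0.095·0.362 + 0.179·0.197 + 0.032·0.32 + 0.153·0.121
      = 0.03439 + 0.035263 + 0.01024 + 0.018513 = 0.098406

0.0984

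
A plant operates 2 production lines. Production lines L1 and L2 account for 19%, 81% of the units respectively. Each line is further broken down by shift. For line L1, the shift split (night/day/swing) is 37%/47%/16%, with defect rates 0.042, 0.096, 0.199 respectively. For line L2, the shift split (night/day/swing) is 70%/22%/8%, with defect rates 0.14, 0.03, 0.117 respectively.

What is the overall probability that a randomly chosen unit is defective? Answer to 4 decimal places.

P(D|L1) = 0.37·0.042 + 0.47·0.096 + 0.16·0.199 = 0.01554 + 0.04512 + 0.03184 = 0.0925
P(D|L2) = 0.7·0.14 + 0.22·0.03 + 0.08·0.117 = 0.098 + 0.0066 + 0.00936 = 0.11396
By total probability over the outer partition,
P(D) = 0.19·0.0925 + 0.81·0.11396
      = 0.017575 + 0.0923076 = 0.1098826

P(D) ≈ 0.1099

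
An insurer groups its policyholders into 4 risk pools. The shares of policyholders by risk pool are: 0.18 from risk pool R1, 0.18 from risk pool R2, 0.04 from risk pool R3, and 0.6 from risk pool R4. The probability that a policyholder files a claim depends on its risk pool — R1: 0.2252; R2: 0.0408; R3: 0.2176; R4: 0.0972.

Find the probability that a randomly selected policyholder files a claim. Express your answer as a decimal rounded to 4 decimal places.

P(C) ≈ 0.1149

Using total probability over the partition,
P(C) = P(C|R1)·P(R1) + P(C|R2)·P(R2) + P(C|R3)·P(R3) + P(C|R4)·P(R4)
      = 0.2252·0.18 + 0.0408·0.18 + 0.2176·0.04 + 0.0972·0.6
      = 0.040536 + 0.007344 + 0.008704 + 0.05832 = 0.114904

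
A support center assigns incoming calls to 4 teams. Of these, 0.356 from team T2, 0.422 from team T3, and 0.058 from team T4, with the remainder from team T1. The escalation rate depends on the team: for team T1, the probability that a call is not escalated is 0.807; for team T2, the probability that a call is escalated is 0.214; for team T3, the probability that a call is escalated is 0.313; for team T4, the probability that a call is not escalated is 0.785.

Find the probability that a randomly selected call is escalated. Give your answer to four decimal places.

0.2524

P(T1) = 1 − (0.356 + 0.422 + 0.058) = 0.164.
P(E|T1) = 1 − 0.807 = 0.193.
P(E|T4) = 1 − 0.785 = 0.215.
By the law of total probability,
P(E) = P(E|T1)·P(T1) + P(E|T2)·P(T2) + P(E|T3)·P(T3) + P(E|T4)·P(T4)
      = 0.193·0.164 + 0.214·0.356 + 0.313·0.422 + 0.215·0.058
      = 0.031652 + 0.076184 + 0.132086 + 0.01247 = 0.252392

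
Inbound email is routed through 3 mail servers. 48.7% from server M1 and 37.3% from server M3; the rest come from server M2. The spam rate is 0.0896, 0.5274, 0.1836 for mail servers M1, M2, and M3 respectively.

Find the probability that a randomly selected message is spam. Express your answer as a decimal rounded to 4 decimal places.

P(M2) = 1 − (0.487 + 0.373) = 0.14.
By the law of total probability,
P(S) = P(S|M1)·P(M1) + P(S|M2)·P(M2) + P(S|M3)·P(M3)
      = 0.0896·0.487 + 0.5274·0.14 + 0.1836·0.373
      = 0.0436352 + 0.073836 + 0.0684828 = 0.185954

0.1860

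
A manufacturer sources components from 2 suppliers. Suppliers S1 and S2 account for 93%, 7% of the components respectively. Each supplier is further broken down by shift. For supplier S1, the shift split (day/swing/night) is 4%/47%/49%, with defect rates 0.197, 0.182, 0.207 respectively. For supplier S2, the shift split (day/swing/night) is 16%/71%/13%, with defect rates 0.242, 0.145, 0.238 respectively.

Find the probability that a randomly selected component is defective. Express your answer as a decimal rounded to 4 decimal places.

P(D|S1) = 0.04·0.197 + 0.47·0.182 + 0.49·0.207 = 0.00788 + 0.08554 + 0.10143 = 0.19485
P(D|S2) = 0.16·0.242 + 0.71·0.145 + 0.13·0.238 = 0.03872 + 0.10295 + 0.03094 = 0.17261
By total probability over the outer partition,
P(D) = 0.93·0.19485 + 0.07·0.17261
      = 0.1812105 + 0.0120827 = 0.1932932

P(D) ≈ 0.1933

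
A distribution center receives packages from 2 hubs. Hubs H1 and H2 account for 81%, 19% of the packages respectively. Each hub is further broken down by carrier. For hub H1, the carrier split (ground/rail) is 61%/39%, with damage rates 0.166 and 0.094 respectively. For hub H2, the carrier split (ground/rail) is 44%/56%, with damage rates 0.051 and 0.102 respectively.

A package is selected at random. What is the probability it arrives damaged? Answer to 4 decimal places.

0.1268

P(D|H1) = 0.61·0.166 + 0.39·0.094 = 0.10126 + 0.03666 = 0.13792
P(D|H2) = 0.44·0.051 + 0.56·0.102 = 0.02244 + 0.05712 = 0.07956
Then overall,
P(D) = 0.81·0.13792 + 0.19·0.07956
      = 0.1117152 + 0.0151164 = 0.1268316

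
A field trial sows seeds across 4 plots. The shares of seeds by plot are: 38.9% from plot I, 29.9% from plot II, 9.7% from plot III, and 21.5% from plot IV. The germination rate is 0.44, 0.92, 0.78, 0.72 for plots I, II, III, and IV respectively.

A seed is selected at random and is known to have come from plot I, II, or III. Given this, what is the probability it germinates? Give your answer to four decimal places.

Let S = {I, II, III}.
P(S) = 0.389 + 0.299 + 0.097 = 0.785.
P(G ∩ S) = 0.44·0.389 + 0.92·0.299 + 0.78·0.097 = 0.17116 + 0.27508 + 0.07566 = 0.5219.
P(G | S) = 0.5219 / 0.785 = 0.664841…

P(G|S) ≈ 0.6648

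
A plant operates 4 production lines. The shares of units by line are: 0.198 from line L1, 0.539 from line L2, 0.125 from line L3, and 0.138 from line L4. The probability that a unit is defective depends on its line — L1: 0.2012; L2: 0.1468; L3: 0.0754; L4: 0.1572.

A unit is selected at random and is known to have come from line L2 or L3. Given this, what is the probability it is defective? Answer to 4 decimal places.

P(D|S) ≈ 0.1334

Let S = {L2, L3}.
P(S) = 0.539 + 0.125 = 0.664.
P(D ∩ S) = 0.1468·0.539 + 0.0754·0.125 = 0.0791252 + 0.009425 = 0.0885502.
P(D | S) = 0.0885502 / 0.664 = 0.133359…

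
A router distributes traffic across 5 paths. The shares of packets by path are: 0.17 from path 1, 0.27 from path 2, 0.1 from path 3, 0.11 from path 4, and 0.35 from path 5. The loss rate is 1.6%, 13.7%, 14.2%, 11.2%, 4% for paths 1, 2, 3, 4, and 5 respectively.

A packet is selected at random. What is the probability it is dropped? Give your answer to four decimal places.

P(L) = P(L|1)·P(1) + P(L|2)·P(2) + P(L|3)·P(3) + P(L|4)·P(4) + P(L|5)·P(5)
      = 0.016·0.17 + 0.137·0.27 + 0.142·0.1 + 0.112·0.11 + 0.04·0.35
      = 0.00272 + 0.03699 + 0.0142 + 0.01232 + 0.014 = 0.08023

P(L) ≈ 0.0802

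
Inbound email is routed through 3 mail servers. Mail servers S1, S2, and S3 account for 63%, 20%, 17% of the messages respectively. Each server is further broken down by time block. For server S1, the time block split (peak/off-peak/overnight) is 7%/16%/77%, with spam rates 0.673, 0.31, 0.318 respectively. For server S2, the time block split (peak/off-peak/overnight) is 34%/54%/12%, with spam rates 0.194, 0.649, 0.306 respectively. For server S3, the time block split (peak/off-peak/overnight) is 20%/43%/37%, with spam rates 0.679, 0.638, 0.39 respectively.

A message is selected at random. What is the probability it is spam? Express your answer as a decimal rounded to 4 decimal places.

P(S|S1) = 0.07·0.673 + 0.16·0.31 + 0.77·0.318 = 0.04711 + 0.0496 + 0.24486 = 0.34157
P(S|S2) = 0.34·0.194 + 0.54·0.649 + 0.12·0.306 = 0.06596 + 0.35046 + 0.03672 = 0.45314
P(S|S3) = 0.2·0.679 + 0.43·0.638 + 0.37·0.39 = 0.1358 + 0.27434 + 0.1443 = 0.55444
Then overall,
P(S) = 0.63·0.34157 + 0.2·0.45314 + 0.17·0.55444
      = 0.2151891 + 0.090628 + 0.0942548 = 0.4000719

P(S) ≈ 0.4001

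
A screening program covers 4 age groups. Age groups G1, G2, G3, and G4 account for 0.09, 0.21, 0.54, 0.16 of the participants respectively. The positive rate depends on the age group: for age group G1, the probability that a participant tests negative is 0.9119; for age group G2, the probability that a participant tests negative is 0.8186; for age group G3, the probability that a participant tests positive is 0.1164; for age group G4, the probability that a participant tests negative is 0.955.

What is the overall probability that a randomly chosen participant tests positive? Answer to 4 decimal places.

0.1161

P(T|G1) = 1 − 0.9119 = 0.0881.
P(T|G2) = 1 − 0.8186 = 0.1814.
P(T|G4) = 1 − 0.955 = 0.045.
Summing over the partition,
P(T) = P(T|G1)·P(G1) + P(T|G2)·P(G2) + P(T|G3)·P(G3) + P(T|G4)·P(G4)
      = 0.0881·0.09 + 0.1814·0.21 + 0.1164·0.54 + 0.045·0.16
      = 0.007929 + 0.038094 + 0.062856 + 0.0072 = 0.116079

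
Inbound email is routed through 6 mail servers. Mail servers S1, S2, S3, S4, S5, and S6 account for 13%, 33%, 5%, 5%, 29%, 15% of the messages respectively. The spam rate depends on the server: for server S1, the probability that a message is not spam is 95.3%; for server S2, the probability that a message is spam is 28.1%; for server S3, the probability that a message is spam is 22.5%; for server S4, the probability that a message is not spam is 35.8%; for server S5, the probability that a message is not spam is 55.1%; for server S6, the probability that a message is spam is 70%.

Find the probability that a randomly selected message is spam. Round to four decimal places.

P(S|S1) = 1 − 0.953 = 0.047.
P(S|S4) = 1 − 0.358 = 0.642.
P(S|S5) = 1 − 0.551 = 0.449.
Summing over the partition,
P(S) = P(S|S1)·P(S1) + P(S|S2)·P(S2) + P(S|S3)·P(S3) + P(S|S4)·P(S4) + P(S|S5)·P(S5) + P(S|S6)·P(S6)
      = 0.047·0.13 + 0.281·0.33 + 0.225·0.05 + 0.642·0.05 + 0.449·0.29 + 0.7·0.15
      = 0.00611 + 0.09273 + 0.01125 + 0.0321 + 0.13021 + 0.105 = 0.3774

P(S) ≈ 0.3774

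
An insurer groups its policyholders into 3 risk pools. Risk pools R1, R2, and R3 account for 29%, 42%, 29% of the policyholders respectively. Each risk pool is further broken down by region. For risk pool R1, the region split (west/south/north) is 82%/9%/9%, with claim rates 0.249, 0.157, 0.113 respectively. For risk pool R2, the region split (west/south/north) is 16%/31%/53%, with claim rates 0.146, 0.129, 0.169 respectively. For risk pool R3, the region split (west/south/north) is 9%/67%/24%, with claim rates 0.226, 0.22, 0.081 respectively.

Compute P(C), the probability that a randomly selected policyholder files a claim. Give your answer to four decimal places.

P(C) ≈ 0.1848

P(C|R1) = 0.82·0.249 + 0.09·0.157 + 0.09·0.113 = 0.20418 + 0.01413 + 0.01017 = 0.22848
P(C|R2) = 0.16·0.146 + 0.31·0.129 + 0.53·0.169 = 0.02336 + 0.03999 + 0.08957 = 0.15292
P(C|R3) = 0.09·0.226 + 0.67·0.22 + 0.24·0.081 = 0.02034 + 0.1474 + 0.01944 = 0.18718
By total probability over the outer partition,
P(C) = 0.29·0.22848 + 0.42·0.15292 + 0.29·0.18718
      = 0.0662592 + 0.0642264 + 0.0542822 = 0.1847678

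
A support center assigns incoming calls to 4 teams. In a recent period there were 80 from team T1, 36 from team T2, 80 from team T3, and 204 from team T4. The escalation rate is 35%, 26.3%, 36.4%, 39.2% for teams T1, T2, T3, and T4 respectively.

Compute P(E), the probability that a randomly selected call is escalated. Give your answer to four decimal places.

0.3664

Total: 80 + 36 + 80 + 204 = 400.
P(T1) = 80/400 = 0.2. P(T2) = 36/400 = 0.09. P(T3) = 80/400 = 0.2. P(T4) = 204/400 = 0.51.
Using total probability over the partition,
P(E) = P(E|T1)·P(T1) + P(E|T2)·P(T2) + P(E|T3)·P(T3) + P(E|T4)·P(T4)
      = 0.35·0.2 + 0.263·0.09 + 0.364·0.2 + 0.392·0.51
      = 0.07 + 0.02367 + 0.0728 + 0.19992 = 0.36639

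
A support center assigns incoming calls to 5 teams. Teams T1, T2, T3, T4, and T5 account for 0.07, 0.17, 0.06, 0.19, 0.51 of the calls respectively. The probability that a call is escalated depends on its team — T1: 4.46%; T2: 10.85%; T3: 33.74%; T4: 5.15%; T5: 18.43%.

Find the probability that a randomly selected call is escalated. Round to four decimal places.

Summing over the partition,
P(E) = P(E|T1)·P(T1) + P(E|T2)·P(T2) + P(E|T3)·P(T3) + P(E|T4)·P(T4) + P(E|T5)·P(T5)
      = 0.0446·0.07 + 0.1085·0.17 + 0.3374·0.06 + 0.0515·0.19 + 0.1843·0.51
      = 0.003122 + 0.018445 + 0.020244 + 0.009785 + 0.093993 = 0.145589

0.1456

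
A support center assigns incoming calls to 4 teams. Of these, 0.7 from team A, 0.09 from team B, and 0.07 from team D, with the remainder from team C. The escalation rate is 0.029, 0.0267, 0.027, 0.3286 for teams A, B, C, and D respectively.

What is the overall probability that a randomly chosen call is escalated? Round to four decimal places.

0.0495

P(C) = 1 − (0.7 + 0.09 + 0.07) = 0.14.
P(E) = P(E|A)·P(A) + P(E|B)·P(B) + P(E|C)·P(C) + P(E|D)·P(D)
      = 0.029·0.7 + 0.0267·0.09 + 0.027·0.14 + 0.3286·0.07
      = 0.0203 + 0.002403 + 0.00378 + 0.023002 = 0.049485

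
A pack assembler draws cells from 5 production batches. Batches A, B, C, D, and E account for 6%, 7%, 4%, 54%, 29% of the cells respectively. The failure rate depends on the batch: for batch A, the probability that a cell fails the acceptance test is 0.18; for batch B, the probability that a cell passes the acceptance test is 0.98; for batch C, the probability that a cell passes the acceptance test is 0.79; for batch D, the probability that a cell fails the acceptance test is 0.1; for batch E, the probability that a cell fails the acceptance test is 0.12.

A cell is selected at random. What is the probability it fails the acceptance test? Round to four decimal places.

P(F|B) = 1 − 0.98 = 0.02.
P(F|C) = 1 − 0.79 = 0.21.
Summing over the partition,
P(F) = P(F|A)·P(A) + P(F|B)·P(B) + P(F|C)·P(C) + P(F|D)·P(D) + P(F|E)·P(E)
      = 0.18·0.06 + 0.02·0.07 + 0.21·0.04 + 0.1·0.54 + 0.12·0.29
      = 0.0108 + 0.0014 + 0.0084 + 0.054 + 0.0348 = 0.1094

0.1094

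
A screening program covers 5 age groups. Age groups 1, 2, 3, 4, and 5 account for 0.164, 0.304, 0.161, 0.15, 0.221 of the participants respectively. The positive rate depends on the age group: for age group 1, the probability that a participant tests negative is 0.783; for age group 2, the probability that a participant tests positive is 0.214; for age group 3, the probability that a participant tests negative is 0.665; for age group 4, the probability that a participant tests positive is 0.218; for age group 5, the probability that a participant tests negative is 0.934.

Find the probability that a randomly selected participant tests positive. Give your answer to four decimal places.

P(T|1) = 1 − 0.783 = 0.217.
P(T|3) = 1 − 0.665 = 0.335.
P(T|5) = 1 − 0.934 = 0.066.
Summing over the partition,
P(T) = P(T|1)·P(1) + P(T|2)·P(2) + P(T|3)·P(3) + P(T|4)·P(4) + P(T|5)·P(5)
      = 0.217·0.164 + 0.214·0.304 + 0.335·0.161 + 0.218·0.15 + 0.066·0.221
      = 0.035588 + 0.065056 + 0.053935 + 0.0327 + 0.014586 = 0.201865

P(T) ≈ 0.2019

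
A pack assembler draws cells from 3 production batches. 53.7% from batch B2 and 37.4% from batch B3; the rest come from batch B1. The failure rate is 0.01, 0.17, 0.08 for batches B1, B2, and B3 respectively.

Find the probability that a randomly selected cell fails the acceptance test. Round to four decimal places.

P(F) ≈ 0.1221

P(B1) = 1 − (0.537 + 0.374) = 0.089.
By the law of total probability,
P(F) = P(F|B1)·P(B1) + P(F|B2)·P(B2) + P(F|B3)·P(B3)
      = 0.01·0.089 + 0.17·0.537 + 0.08·0.374
      = 0.00089 + 0.09129 + 0.02992 = 0.1221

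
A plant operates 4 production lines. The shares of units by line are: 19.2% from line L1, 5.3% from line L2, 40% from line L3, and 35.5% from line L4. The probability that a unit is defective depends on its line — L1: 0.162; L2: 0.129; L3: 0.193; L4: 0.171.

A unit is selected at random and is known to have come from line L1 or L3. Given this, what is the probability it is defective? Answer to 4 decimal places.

0.1829

Let S = {L1, L3}.
P(S) = 0.192 + 0.4 = 0.592.
P(D ∩ S) = 0.162·0.192 + 0.193·0.4 = 0.031104 + 0.0772 = 0.108304.
P(D | S) = 0.108304 / 0.592 = 0.182946…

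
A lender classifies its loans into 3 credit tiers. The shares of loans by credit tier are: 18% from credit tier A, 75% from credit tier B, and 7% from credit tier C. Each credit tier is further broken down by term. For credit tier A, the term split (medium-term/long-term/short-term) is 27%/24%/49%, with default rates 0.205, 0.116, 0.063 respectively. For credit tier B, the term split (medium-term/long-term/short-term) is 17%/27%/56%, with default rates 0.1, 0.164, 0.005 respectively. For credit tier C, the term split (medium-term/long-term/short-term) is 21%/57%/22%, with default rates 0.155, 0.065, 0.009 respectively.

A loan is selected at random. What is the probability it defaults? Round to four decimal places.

P(D|A) = 0.27·0.205 + 0.24·0.116 + 0.49·0.063 = 0.05535 + 0.02784 + 0.03087 = 0.11406
P(D|B) = 0.17·0.1 + 0.27·0.164 + 0.56·0.005 = 0.017 + 0.04428 + 0.0028 = 0.06408
P(D|C) = 0.21·0.155 + 0.57·0.065 + 0.22·0.009 = 0.03255 + 0.03705 + 0.00198 = 0.07158
By total probability over the outer partition,
P(D) = 0.18·0.11406 + 0.75·0.06408 + 0.07·0.07158
      = 0.0205308 + 0.04806 + 0.0050106 = 0.0736014

0.0736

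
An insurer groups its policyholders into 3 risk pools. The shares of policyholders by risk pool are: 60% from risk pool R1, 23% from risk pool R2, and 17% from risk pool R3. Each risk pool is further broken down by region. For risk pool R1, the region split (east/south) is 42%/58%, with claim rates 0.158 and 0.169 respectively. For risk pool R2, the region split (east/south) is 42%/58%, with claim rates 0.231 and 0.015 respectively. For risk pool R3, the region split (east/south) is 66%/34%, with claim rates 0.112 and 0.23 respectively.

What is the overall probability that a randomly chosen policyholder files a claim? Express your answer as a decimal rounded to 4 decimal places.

P(C|R1) = 0.42·0.158 + 0.58·0.169 = 0.06636 + 0.09802 = 0.16438
P(C|R2) = 0.42·0.231 + 0.58·0.015 = 0.09702 + 0.0087 = 0.10572
P(C|R3) = 0.66·0.112 + 0.34·0.23 = 0.07392 + 0.0782 = 0.15212
By total probability over the outer partition,
P(C) = 0.6·0.16438 + 0.23·0.10572 + 0.17·0.15212
      = 0.098628 + 0.0243156 + 0.0258604 = 0.148804

0.1488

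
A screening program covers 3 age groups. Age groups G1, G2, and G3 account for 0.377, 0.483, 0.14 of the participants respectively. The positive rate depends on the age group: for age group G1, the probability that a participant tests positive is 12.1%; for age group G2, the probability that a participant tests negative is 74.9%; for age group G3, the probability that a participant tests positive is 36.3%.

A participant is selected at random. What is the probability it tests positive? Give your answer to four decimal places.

P(T) ≈ 0.2177

P(T|G2) = 1 − 0.749 = 0.251.
Summing over the partition,
P(T) = P(T|G1)·P(G1) + P(T|G2)·P(G2) + P(T|G3)·P(G3)
      = 0.121·0.377 + 0.251·0.483 + 0.363·0.14
      = 0.045617 + 0.121233 + 0.05082 = 0.21767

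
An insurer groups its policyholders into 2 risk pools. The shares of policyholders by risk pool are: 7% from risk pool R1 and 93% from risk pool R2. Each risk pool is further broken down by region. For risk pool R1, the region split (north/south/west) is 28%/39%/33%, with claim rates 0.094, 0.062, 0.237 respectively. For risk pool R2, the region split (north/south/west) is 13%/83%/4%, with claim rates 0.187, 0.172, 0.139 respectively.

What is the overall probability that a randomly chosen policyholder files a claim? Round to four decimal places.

P(C|R1) = 0.28·0.094 + 0.39·0.062 + 0.33·0.237 = 0.02632 + 0.02418 + 0.07821 = 0.12871
P(C|R2) = 0.13·0.187 + 0.83·0.172 + 0.04·0.139 = 0.02431 + 0.14276 + 0.00556 = 0.17263
By total probability over the outer partition,
P(C) = 0.07·0.12871 + 0.93·0.17263
      = 0.0090097 + 0.1605459 = 0.1695556

P(C) ≈ 0.1696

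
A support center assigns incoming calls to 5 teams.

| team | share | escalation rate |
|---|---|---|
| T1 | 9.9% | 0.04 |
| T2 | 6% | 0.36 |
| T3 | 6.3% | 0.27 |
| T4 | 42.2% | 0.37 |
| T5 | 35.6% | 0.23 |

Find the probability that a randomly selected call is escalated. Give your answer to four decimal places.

By the law of total probability,
P(E) = P(E|T1)·P(T1) + P(E|T2)·P(T2) + P(E|T3)·P(T3) + P(E|T4)·P(T4) + P(E|T5)·P(T5)
      = 0.04·0.099 + 0.36·0.06 + 0.27·0.063 + 0.37·0.422 + 0.23·0.356
      = 0.00396 + 0.0216 + 0.01701 + 0.15614 + 0.08188 = 0.28059

P(E) ≈ 0.2806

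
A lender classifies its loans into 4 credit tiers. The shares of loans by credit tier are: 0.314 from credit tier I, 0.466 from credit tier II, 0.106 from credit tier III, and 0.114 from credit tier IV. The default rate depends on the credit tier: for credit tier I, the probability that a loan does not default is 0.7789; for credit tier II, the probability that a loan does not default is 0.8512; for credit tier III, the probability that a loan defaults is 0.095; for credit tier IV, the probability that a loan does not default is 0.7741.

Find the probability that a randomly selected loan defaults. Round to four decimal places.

P(D|I) = 1 − 0.7789 = 0.2211.
P(D|II) = 1 − 0.8512 = 0.1488.
P(D|IV) = 1 − 0.7741 = 0.2259.
P(D) = P(D|I)·P(I) + P(D|II)·P(II) + P(D|III)·P(III) + P(D|IV)·P(IV)
      = 0.2211·0.314 + 0.1488·0.466 + 0.095·0.106 + 0.2259·0.114
      = 0.0694254 + 0.0693408 + 0.01007 + 0.0257526 = 0.1745888

0.1746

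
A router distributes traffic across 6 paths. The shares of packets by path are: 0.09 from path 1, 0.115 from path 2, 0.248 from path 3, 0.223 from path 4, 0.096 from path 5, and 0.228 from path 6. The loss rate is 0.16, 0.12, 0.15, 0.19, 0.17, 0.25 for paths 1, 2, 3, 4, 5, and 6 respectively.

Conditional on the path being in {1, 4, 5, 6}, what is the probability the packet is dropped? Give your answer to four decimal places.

Let S = {1, 4, 5, 6}.
P(S) = 0.09 + 0.223 + 0.096 + 0.228 = 0.637.
P(L ∩ S) = 0.16·0.09 + 0.19·0.223 + 0.17·0.096 + 0.25·0.228 = 0.0144 + 0.04237 + 0.01632 + 0.057 = 0.13009.
P(L | S) = 0.13009 / 0.637 = 0.204223…

0.2042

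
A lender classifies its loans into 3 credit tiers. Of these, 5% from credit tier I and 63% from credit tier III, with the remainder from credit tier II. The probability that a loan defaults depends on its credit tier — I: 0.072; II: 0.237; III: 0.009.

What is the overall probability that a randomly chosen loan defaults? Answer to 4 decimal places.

P(D) ≈ 0.0851

P(II) = 1 − (0.05 + 0.63) = 0.32.
P(D) = P(D|I)·P(I) + P(D|II)·P(II) + P(D|III)·P(III)
      = 0.072·0.05 + 0.237·0.32 + 0.009·0.63
      = 0.0036 + 0.07584 + 0.00567 = 0.08511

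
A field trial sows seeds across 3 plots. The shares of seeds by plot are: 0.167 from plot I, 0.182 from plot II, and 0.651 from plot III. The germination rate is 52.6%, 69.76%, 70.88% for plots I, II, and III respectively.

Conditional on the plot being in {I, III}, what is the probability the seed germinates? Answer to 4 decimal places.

Let S = {I, III}.
P(S) = 0.167 + 0.651 = 0.818.
P(G ∩ S) = 0.526·0.167 + 0.7088·0.651 = 0.087842 + 0.4614288 = 0.5492708.
P(G | S) = 0.5492708 / 0.818 = 0.671480…

0.6715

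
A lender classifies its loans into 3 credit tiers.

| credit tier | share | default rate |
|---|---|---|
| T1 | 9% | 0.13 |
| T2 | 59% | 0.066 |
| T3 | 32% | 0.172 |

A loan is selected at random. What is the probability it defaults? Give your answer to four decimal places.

P(D) = P(D|T1)·P(T1) + P(D|T2)·P(T2) + P(D|T3)·P(T3)
      = 0.13·0.09 + 0.066·0.59 + 0.172·0.32
      = 0.0117 + 0.03894 + 0.05504 = 0.10568

P(D) ≈ 0.1057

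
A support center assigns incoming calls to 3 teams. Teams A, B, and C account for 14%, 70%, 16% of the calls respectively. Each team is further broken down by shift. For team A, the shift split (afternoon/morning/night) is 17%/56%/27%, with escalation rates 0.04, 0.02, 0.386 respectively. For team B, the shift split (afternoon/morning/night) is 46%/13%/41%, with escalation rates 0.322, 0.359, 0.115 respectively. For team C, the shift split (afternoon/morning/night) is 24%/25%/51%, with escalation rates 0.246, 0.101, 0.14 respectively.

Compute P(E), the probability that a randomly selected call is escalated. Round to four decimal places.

P(E|A) = 0.17·0.04 + 0.56·0.02 + 0.27·0.386 = 0.0068 + 0.0112 + 0.10422 = 0.12222
P(E|B) = 0.46·0.322 + 0.13·0.359 + 0.41·0.115 = 0.14812 + 0.04667 + 0.04715 = 0.24194
P(E|C) = 0.24·0.246 + 0.25·0.101 + 0.51·0.14 = 0.05904 + 0.02525 + 0.0714 = 0.15569
By total probability over the outer partition,
P(E) = 0.14·0.12222 + 0.7·0.24194 + 0.16·0.15569
      = 0.0171108 + 0.169358 + 0.0249104 = 0.2113792

P(E) ≈ 0.2114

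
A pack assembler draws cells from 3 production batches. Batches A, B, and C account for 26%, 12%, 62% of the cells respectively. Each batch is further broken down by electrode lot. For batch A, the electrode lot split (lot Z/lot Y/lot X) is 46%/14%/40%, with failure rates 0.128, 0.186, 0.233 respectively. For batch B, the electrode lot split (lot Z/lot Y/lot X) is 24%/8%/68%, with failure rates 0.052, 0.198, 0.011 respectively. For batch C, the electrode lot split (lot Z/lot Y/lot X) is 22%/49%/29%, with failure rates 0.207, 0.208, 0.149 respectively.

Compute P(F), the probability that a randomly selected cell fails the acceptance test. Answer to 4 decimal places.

0.1688

P(F|A) = 0.46·0.128 + 0.14·0.186 + 0.4·0.233 = 0.05888 + 0.02604 + 0.0932 = 0.17812
P(F|B) = 0.24·0.052 + 0.08·0.198 + 0.68·0.011 = 0.01248 + 0.01584 + 0.00748 = 0.0358
P(F|C) = 0.22·0.207 + 0.49·0.208 + 0.29·0.149 = 0.04554 + 0.10192 + 0.04321 = 0.19067
By total probability over the outer partition,
P(F) = 0.26·0.17812 + 0.12·0.0358 + 0.62·0.19067
      = 0.0463112 + 0.004296 + 0.1182154 = 0.1688226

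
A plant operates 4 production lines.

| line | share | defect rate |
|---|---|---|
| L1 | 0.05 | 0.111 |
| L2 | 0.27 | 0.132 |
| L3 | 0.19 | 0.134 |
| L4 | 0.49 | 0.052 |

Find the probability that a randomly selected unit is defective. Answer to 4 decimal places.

By the law of total probability,
P(D) = P(D|L1)·P(L1) + P(D|L2)·P(L2) + P(D|L3)·P(L3) + P(D|L4)·P(L4)
      = 0.111·0.05 + 0.132·0.27 + 0.134·0.19 + 0.052·0.49
      = 0.00555 + 0.03564 + 0.02546 + 0.02548 = 0.09213

0.0921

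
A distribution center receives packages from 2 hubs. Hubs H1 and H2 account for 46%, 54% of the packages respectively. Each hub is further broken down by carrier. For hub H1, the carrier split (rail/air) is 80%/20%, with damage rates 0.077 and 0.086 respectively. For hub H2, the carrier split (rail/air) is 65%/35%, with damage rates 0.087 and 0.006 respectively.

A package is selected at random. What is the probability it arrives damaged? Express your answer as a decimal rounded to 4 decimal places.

P(D) ≈ 0.0679

P(D|H1) = 0.8·0.077 + 0.2·0.086 = 0.0616 + 0.0172 = 0.0788
P(D|H2) = 0.65·0.087 + 0.35·0.006 = 0.05655 + 0.0021 = 0.05865
By total probability over the outer partition,
P(D) = 0.46·0.0788 + 0.54·0.05865
      = 0.036248 + 0.031671 = 0.067919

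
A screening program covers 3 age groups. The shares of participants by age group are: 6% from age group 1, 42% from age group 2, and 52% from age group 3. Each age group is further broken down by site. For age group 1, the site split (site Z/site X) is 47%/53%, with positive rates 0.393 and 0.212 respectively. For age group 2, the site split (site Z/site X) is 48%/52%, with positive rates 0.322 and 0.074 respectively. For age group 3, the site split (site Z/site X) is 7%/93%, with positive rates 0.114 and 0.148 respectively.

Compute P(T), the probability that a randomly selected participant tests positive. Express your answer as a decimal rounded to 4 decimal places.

P(T) ≈ 0.1746

P(T|1) = 0.47·0.393 + 0.53·0.212 = 0.18471 + 0.11236 = 0.29707
P(T|2) = 0.48·0.322 + 0.52·0.074 = 0.15456 + 0.03848 = 0.19304
P(T|3) = 0.07·0.114 + 0.93·0.148 = 0.00798 + 0.13764 = 0.14562
Then overall,
P(T) = 0.06·0.29707 + 0.42·0.19304 + 0.52·0.14562
      = 0.0178242 + 0.0810768 + 0.0757224 = 0.1746234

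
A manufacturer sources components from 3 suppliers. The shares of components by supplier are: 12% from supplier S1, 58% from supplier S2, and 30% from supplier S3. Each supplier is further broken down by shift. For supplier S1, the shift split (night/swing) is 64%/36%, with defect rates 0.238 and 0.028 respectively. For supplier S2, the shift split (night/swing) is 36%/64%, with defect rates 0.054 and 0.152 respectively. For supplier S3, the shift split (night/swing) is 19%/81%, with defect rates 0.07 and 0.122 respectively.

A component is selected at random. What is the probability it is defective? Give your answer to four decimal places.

P(D) ≈ 0.1208

P(D|S1) = 0.64·0.238 + 0.36·0.028 = 0.15232 + 0.01008 = 0.1624
P(D|S2) = 0.36·0.054 + 0.64·0.152 = 0.01944 + 0.09728 = 0.11672
P(D|S3) = 0.19·0.07 + 0.81·0.122 = 0.0133 + 0.09882 = 0.11212
By total probability over the outer partition,
P(D) = 0.12·0.1624 + 0.58·0.11672 + 0.3·0.11212
      = 0.019488 + 0.0676976 + 0.033636 = 0.1208216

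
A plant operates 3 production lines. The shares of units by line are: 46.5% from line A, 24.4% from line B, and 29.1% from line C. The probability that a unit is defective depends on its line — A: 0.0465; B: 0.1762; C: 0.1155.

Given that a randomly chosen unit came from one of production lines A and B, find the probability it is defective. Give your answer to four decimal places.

0.0911

Let S = {A, B}.
P(S) = 0.465 + 0.244 = 0.709.
P(D ∩ S) = 0.0465·0.465 + 0.1762·0.244 = 0.0216225 + 0.0429928 = 0.0646153.
P(D | S) = 0.0646153 / 0.709 = 0.091136…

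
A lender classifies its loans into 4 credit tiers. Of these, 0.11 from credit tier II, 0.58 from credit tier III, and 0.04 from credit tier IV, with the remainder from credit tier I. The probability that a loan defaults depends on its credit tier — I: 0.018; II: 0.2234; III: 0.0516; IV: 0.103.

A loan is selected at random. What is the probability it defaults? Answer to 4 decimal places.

0.0635

P(I) = 1 − (0.11 + 0.58 + 0.04) = 0.27.
Using total probability over the partition,
P(D) = P(D|I)·P(I) + P(D|II)·P(II) + P(D|III)·P(III) + P(D|IV)·P(IV)
      = 0.018·0.27 + 0.2234·0.11 + 0.0516·0.58 + 0.103·0.04
      = 0.00486 + 0.024574 + 0.029928 + 0.00412 = 0.063482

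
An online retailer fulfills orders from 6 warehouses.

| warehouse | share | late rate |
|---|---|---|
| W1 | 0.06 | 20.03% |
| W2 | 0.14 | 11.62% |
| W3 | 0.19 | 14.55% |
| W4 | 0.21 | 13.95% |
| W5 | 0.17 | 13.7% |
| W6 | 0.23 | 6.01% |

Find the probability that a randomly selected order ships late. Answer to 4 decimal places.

0.1223

P(L) = P(L|W1)·P(W1) + P(L|W2)·P(W2) + P(L|W3)·P(W3) + P(L|W4)·P(W4) + P(L|W5)·P(W5) + P(L|W6)·P(W6)
      = 0.2003·0.06 + 0.1162·0.14 + 0.1455·0.19 + 0.1395·0.21 + 0.137·0.17 + 0.0601·0.23
      = 0.012018 + 0.016268 + 0.027645 + 0.029295 + 0.02329 + 0.013823 = 0.122339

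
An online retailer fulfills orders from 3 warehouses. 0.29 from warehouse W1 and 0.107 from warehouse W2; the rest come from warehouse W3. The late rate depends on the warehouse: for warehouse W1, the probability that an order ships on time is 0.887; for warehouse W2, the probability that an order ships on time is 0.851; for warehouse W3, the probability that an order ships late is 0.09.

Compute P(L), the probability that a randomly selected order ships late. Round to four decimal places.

P(W3) = 1 − (0.29 + 0.107) = 0.603.
P(L|W1) = 1 − 0.887 = 0.113.
P(L|W2) = 1 − 0.851 = 0.149.
Summing over the partition,
P(L) = P(L|W1)·P(W1) + P(L|W2)·P(W2) + P(L|W3)·P(W3)
      = 0.113·0.29 + 0.149·0.107 + 0.09·0.603
      = 0.03277 + 0.015943 + 0.05427 = 0.102983

P(L) ≈ 0.1030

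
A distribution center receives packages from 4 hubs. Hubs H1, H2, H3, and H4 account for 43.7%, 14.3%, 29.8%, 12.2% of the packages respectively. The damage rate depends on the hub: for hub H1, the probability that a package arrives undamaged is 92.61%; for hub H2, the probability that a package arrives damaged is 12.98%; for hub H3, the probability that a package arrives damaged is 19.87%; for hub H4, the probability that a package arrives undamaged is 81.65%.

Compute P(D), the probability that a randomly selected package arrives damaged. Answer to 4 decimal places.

P(D) ≈ 0.1325

P(D|H1) = 1 − 0.9261 = 0.0739.
P(D|H4) = 1 − 0.8165 = 0.1835.
P(D) = P(D|H1)·P(H1) + P(D|H2)·P(H2) + P(D|H3)·P(H3) + P(D|H4)·P(H4)
      = 0.0739·0.437 + 0.1298·0.143 + 0.1987·0.298 + 0.1835·0.122
      = 0.0322943 + 0.0185614 + 0.0592126 + 0.022387 = 0.1324553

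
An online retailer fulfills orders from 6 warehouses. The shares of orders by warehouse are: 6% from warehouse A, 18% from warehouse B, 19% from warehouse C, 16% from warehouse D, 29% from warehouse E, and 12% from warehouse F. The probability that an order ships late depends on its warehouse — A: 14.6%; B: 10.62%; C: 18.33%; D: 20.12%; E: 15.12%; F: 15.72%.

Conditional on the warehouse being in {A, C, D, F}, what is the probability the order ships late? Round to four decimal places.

P(L|S) ≈ 0.1786

Let S = {A, C, D, F}.
P(S) = 0.06 + 0.19 + 0.16 + 0.12 = 0.53.
P(L ∩ S) = 0.146·0.06 + 0.1833·0.19 + 0.2012·0.16 + 0.1572·0.12 = 0.00876 + 0.034827 + 0.032192 + 0.018864 = 0.094643.
P(L | S) = 0.094643 / 0.53 = 0.178572…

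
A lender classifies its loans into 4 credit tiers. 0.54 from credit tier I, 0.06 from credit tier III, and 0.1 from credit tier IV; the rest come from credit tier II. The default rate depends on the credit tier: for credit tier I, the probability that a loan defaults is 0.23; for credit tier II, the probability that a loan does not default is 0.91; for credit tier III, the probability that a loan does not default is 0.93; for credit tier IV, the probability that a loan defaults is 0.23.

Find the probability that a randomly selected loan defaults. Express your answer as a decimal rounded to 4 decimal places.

0.1784

P(II) = 1 − (0.54 + 0.06 + 0.1) = 0.3.
P(D|II) = 1 − 0.91 = 0.09.
P(D|III) = 1 − 0.93 = 0.07.
By the law of total probability,
P(D) = P(D|I)·P(I) + P(D|II)·P(II) + P(D|III)·P(III) + P(D|IV)·P(IV)
      = 0.23·0.54 + 0.09·0.3 + 0.07·0.06 + 0.23·0.1
      = 0.1242 + 0.027 + 0.0042 + 0.023 = 0.1784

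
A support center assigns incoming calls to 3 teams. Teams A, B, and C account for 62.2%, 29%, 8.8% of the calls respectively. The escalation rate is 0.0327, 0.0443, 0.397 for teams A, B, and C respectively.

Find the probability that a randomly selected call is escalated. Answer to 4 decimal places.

By the law of total probability,
P(E) = P(E|A)·P(A) + P(E|B)·P(B) + P(E|C)·P(C)
      = 0.0327·0.622 + 0.0443·0.29 + 0.397·0.088
      = 0.0203394 + 0.012847 + 0.034936 = 0.0681224

P(E) ≈ 0.0681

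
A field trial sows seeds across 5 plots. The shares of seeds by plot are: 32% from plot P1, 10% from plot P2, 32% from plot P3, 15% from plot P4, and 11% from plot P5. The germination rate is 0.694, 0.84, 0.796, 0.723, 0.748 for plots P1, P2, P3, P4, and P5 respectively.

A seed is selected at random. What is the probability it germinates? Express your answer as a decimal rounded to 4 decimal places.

By the law of total probability,
P(G) = P(G|P1)·P(P1) + P(G|P2)·P(P2) + P(G|P3)·P(P3) + P(G|P4)·P(P4) + P(G|P5)·P(P5)
      = 0.694·0.32 + 0.84·0.1 + 0.796·0.32 + 0.723·0.15 + 0.748·0.11
      = 0.22208 + 0.084 + 0.25472 + 0.10845 + 0.08228 = 0.75153

P(G) ≈ 0.7515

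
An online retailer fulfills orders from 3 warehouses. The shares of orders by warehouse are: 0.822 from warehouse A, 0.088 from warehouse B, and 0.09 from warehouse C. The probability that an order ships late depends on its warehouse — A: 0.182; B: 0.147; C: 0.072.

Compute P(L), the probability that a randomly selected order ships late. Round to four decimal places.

P(L) = P(L|A)·P(A) + P(L|B)·P(B) + P(L|C)·P(C)
      = 0.182·0.822 + 0.147·0.088 + 0.072·0.09
      = 0.149604 + 0.012936 + 0.00648 = 0.16902

0.1690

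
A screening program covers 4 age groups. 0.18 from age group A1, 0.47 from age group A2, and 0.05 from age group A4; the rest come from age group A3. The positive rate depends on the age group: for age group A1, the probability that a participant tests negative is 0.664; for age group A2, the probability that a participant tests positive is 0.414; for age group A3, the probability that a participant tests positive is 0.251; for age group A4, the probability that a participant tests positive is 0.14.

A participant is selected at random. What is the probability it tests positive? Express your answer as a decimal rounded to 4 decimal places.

0.3374

P(A3) = 1 − (0.18 + 0.47 + 0.05) = 0.3.
P(T|A1) = 1 − 0.664 = 0.336.
P(T) = P(T|A1)·P(A1) + P(T|A2)·P(A2) + P(T|A3)·P(A3) + P(T|A4)·P(A4)
      = 0.336·0.18 + 0.414·0.47 + 0.251·0.3 + 0.14·0.05
      = 0.06048 + 0.19458 + 0.0753 + 0.007 = 0.33736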